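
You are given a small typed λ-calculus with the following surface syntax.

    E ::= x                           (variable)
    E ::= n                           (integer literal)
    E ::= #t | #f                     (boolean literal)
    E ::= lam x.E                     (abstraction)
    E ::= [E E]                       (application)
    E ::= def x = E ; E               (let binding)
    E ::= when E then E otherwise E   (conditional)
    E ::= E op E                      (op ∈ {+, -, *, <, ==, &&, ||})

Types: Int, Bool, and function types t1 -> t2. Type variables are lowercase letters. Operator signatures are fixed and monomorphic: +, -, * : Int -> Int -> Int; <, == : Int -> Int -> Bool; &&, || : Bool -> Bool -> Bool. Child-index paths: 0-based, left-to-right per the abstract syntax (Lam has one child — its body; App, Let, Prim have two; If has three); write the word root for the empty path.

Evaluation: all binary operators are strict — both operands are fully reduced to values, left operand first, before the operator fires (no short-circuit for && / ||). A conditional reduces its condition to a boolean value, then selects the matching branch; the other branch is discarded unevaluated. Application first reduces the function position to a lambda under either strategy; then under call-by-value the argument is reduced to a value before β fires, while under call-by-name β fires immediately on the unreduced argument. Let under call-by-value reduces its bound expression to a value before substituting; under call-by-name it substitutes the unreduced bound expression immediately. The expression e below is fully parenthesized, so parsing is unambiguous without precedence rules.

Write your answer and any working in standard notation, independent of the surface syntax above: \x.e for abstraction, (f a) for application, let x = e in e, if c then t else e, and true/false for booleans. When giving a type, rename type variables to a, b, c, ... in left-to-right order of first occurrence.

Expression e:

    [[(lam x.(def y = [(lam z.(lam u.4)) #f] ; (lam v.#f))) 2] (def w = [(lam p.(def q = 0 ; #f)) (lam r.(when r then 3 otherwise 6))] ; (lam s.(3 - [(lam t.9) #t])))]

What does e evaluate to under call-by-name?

Answer: false

Derivation:
step 0: (((\x.(let y = ((\z.(\u.4)) false) in (\v.false))) 2) (let w = ((\p.(let q = 0 in false)) (\r.(if r then 3 else 6))) in (\s.(3 - ((\t.9) true)))))
step 1: [beta@0] ((let y = ((\z.(\u.4)) false) in (\v.false)) (let w = ((\p.(let q = 0 in false)) (\r.(if r then 3 else 6))) in (\s.(3 - ((\t.9) true)))))
step 2: [let@0] ((\v.false) (let w = ((\p.(let q = 0 in false)) (\r.(if r then 3 else 6))) in (\s.(3 - ((\t.9) true)))))
step 3: [beta@root] false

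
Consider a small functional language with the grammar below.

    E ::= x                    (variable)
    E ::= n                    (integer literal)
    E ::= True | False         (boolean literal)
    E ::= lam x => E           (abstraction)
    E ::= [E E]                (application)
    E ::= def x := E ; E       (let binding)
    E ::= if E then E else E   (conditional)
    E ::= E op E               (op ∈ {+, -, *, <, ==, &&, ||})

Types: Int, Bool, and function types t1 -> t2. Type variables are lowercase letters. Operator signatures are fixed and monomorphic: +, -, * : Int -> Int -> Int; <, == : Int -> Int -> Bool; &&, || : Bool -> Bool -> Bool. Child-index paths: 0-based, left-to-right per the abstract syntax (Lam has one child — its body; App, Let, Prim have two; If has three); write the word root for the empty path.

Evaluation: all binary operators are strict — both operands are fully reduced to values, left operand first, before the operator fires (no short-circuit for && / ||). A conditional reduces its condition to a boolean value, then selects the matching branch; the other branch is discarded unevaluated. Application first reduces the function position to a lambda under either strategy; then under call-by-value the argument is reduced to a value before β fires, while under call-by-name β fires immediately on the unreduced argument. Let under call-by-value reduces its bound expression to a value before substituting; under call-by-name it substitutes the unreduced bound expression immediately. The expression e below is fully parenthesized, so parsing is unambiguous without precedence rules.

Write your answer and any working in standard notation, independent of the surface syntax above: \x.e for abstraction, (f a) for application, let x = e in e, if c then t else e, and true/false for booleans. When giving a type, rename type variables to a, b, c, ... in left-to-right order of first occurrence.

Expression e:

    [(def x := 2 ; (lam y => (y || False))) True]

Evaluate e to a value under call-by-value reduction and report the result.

Derivation:
step 0: ((let x = 2 in (\y.(y || false))) true)
step 1: [let@0] ((\y.(y || false)) true)
step 2: [beta@root] (true || false)
step 3: [delta@root] true

Answer: true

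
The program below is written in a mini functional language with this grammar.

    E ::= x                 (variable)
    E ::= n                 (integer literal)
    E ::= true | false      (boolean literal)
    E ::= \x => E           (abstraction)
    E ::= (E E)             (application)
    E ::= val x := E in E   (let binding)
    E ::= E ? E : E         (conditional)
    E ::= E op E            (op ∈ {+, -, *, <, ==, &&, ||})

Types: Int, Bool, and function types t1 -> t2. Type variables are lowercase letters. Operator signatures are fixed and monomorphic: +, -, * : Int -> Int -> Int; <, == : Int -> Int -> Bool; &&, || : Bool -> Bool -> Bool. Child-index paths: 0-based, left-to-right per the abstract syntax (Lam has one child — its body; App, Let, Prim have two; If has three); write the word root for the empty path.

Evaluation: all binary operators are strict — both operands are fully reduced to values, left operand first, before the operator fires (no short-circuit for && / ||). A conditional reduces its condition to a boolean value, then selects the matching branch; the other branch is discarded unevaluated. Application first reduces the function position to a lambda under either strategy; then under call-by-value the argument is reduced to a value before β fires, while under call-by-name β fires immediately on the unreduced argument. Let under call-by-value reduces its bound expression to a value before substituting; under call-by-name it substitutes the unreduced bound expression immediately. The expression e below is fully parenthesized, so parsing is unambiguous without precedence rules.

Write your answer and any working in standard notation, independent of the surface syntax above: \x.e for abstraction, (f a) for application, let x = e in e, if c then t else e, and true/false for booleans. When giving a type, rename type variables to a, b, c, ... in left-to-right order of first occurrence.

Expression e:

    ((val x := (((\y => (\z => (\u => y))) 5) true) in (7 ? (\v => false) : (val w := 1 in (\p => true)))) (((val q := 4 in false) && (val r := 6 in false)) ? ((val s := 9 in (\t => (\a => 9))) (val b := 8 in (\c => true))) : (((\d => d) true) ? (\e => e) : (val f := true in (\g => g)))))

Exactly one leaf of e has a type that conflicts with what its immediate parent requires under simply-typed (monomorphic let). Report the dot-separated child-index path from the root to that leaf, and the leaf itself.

Derivation:
y : a
\u._ : c -> a
\z._ : b -> c -> a
\y._ : a -> b -> c -> a
  unify a -> b -> c -> a ~ Int -> d
  unify a ~ Int
  unify b -> c -> Int ~ d
_ _ : b -> c -> Int
  unify b -> c -> Int ~ Bool -> e
  unify b ~ Bool
  unify c -> Int ~ e
_ _ : c -> Int
let x : c -> Int
  unify Int ~ Bool
  FAIL: mismatch Int ~ Bool

Answer: 0.1.0 : 7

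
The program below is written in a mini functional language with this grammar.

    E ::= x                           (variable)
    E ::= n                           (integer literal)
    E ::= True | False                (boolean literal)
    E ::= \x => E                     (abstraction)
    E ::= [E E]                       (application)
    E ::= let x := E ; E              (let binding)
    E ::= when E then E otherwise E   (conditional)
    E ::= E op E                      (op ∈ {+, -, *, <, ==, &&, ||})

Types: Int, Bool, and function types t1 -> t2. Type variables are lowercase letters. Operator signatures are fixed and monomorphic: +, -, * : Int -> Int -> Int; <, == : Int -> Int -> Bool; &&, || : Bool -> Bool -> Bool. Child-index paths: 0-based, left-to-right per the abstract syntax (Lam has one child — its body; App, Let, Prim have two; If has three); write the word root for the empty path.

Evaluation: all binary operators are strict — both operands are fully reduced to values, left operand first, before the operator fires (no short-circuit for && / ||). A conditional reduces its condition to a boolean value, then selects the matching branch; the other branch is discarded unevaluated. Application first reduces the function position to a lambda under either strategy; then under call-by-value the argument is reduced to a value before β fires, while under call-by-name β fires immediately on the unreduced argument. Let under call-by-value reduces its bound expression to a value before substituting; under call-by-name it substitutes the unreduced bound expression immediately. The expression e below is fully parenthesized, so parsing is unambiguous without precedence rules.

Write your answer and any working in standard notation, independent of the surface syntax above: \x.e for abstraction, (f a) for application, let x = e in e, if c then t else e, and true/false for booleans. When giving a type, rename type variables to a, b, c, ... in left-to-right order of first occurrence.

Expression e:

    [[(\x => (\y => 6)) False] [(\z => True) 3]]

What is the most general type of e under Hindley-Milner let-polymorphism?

Answer: Int

Derivation:
\y._ : b -> Int
\x._ : a -> b -> Int
  unify a -> b -> Int ~ Bool -> c
  unify a ~ Bool
  unify b -> Int ~ c
_ _ : b -> Int
\z._ : d -> Bool
  unify d -> Bool ~ Int -> e
  unify d ~ Int
  unify Bool ~ e
_ _ : Bool
  unify b -> Int ~ Bool -> f
  unify b ~ Bool
  unify Int ~ f
_ _ : Int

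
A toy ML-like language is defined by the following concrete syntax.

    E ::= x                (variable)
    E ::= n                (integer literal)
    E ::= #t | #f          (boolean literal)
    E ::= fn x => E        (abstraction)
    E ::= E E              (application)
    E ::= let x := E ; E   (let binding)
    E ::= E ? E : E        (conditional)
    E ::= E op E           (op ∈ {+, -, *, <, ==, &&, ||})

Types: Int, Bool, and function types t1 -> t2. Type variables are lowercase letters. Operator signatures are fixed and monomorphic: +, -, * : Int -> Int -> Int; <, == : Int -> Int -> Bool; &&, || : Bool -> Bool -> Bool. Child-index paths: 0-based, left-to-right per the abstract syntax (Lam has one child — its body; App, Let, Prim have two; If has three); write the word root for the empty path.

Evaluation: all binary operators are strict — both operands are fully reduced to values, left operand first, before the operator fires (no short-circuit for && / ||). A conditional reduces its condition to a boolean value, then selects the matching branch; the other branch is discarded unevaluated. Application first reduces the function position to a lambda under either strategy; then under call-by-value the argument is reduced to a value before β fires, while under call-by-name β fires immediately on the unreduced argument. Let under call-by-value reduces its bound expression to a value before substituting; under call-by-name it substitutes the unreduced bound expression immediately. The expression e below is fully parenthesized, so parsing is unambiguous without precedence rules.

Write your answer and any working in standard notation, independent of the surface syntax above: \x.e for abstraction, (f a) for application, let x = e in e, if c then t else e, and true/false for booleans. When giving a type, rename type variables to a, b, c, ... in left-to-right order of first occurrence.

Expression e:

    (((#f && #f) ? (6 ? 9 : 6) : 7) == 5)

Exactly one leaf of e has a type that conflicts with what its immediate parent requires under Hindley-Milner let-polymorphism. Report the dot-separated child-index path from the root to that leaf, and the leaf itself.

Working:
  unify Bool ~ Bool
  unify Bool ~ Bool
  unify Bool ~ Bool
  unify Int ~ Bool
  FAIL: mismatch Int ~ Bool

Answer: 0.1.0 : 6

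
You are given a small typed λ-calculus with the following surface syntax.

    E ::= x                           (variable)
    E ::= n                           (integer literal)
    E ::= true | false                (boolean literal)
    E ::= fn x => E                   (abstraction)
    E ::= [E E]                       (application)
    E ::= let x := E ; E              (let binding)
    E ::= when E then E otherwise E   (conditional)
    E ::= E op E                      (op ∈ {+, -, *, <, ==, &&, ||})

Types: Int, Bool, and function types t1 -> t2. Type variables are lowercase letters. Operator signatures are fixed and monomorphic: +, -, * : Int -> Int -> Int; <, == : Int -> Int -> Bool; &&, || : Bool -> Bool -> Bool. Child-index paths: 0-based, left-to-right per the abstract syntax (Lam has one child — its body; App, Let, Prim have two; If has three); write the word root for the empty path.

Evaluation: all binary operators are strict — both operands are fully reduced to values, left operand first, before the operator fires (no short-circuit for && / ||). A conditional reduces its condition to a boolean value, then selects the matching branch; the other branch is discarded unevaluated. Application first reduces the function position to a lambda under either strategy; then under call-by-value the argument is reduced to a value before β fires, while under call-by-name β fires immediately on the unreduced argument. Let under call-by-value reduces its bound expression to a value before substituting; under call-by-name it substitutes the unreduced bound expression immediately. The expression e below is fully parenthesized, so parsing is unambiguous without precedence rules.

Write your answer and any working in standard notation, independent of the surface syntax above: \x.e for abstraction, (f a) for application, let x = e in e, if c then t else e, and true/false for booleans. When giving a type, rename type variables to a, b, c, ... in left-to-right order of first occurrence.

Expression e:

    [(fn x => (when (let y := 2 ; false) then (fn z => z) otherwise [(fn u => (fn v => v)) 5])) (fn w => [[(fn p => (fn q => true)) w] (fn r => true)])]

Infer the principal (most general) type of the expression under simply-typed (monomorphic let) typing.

Working:
let y : Int
  unify Bool ~ Bool
z : b
\z._ : b -> b
v : d
\v._ : d -> d
\u._ : c -> d -> d
  unify c -> d -> d ~ Int -> e
  unify c ~ Int
  unify d -> d ~ e
_ _ : d -> d
  unify b -> b ~ d -> d
  unify b ~ d
  unify d ~ d
\x._ : a -> d -> d
\q._ : h -> Bool
\p._ : g -> h -> Bool
w : f
  unify g -> h -> Bool ~ f -> i
  unify g ~ f
  unify h -> Bool ~ i
_ _ : h -> Bool
\r._ : j -> Bool
  unify h -> Bool ~ (j -> Bool) -> k
  unify h ~ j -> Bool
  unify Bool ~ k
_ _ : Bool
\w._ : f -> Bool
  unify a -> d -> d ~ (f -> Bool) -> l
  unify a ~ f -> Bool
  unify d -> d ~ l
_ _ : d -> d

Answer: a -> a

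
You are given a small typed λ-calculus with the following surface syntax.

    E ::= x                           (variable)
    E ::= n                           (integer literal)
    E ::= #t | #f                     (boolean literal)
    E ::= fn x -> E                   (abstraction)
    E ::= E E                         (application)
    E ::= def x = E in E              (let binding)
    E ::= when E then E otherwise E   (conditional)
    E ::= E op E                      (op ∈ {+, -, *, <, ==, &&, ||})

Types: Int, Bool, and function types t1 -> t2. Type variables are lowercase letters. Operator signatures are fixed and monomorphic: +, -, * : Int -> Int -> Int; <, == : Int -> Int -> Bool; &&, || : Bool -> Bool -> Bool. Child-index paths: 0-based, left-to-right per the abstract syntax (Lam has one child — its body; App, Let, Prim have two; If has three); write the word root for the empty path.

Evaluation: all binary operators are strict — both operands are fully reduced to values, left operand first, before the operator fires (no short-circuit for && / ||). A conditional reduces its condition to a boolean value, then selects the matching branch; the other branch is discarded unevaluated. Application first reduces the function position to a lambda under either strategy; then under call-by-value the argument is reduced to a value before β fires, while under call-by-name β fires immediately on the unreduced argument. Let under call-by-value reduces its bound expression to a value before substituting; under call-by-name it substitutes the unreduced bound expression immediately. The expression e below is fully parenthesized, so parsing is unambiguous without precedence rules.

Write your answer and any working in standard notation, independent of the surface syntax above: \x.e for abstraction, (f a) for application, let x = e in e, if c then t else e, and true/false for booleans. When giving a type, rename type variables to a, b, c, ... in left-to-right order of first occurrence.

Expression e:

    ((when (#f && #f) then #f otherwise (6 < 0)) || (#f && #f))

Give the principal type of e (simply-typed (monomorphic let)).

Derivation:
  unify Bool ~ Bool
  unify Bool ~ Bool
  unify Bool ~ Bool
  unify Int ~ Int
  unify Int ~ Int
  unify Bool ~ Bool
  unify Bool ~ Bool
  unify Bool ~ Bool
  unify Bool ~ Bool
  unify Bool ~ Bool

Answer: Bool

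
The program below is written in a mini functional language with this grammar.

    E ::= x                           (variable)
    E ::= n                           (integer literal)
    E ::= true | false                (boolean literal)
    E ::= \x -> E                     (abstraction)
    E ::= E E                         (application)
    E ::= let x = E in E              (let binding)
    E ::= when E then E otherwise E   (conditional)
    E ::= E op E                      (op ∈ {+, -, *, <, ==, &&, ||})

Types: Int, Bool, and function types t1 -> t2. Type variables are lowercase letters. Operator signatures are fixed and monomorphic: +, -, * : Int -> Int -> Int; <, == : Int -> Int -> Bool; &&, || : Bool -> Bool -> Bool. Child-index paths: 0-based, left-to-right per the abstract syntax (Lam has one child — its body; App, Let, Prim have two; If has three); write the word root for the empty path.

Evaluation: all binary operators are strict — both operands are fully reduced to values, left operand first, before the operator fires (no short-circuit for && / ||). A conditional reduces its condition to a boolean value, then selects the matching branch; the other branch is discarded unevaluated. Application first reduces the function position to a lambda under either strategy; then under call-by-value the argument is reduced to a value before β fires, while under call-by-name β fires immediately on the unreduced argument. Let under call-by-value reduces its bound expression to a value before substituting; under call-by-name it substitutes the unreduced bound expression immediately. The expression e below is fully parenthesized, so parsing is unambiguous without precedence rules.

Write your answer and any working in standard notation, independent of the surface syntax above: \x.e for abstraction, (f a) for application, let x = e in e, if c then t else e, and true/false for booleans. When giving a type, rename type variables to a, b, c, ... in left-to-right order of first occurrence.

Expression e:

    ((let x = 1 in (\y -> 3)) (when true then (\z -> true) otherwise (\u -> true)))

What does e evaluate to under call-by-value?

Trace:
step 0: ((let x = 1 in (\y.3)) (if true then (\z.true) else (\u.true)))
step 1: [let@0] ((\y.3) (if true then (\z.true) else (\u.true)))
step 2: [if@1] ((\y.3) (\z.true))
step 3: [beta@root] 3

Answer: 3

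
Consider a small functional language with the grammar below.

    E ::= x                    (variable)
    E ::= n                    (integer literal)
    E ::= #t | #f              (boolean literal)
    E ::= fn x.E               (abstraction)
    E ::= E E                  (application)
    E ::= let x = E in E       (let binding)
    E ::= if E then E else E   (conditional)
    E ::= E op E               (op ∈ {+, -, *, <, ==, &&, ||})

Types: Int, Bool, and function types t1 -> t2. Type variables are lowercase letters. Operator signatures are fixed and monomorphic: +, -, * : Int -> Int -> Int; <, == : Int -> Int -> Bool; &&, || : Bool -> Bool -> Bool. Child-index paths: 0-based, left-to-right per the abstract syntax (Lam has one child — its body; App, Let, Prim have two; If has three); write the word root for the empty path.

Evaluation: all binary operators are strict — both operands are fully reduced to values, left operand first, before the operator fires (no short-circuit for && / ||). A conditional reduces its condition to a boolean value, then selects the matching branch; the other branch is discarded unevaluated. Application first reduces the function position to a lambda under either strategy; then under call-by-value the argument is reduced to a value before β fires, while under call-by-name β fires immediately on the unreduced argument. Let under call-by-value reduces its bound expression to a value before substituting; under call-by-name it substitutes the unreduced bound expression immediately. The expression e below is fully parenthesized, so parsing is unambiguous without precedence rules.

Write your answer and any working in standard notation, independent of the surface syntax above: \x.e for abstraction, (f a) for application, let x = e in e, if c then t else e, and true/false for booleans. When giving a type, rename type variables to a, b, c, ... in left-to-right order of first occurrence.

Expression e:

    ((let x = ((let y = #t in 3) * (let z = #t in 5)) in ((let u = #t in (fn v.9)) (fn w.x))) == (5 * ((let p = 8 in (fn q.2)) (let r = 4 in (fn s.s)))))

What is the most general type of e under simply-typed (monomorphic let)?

Trace:
let y : Bool
  unify Int ~ Int
let z : Bool
  unify Int ~ Int
let x : Int
let u : Bool
\v._ : a -> Int
x : Int
\w._ : b -> Int
  unify a -> Int ~ (b -> Int) -> c
  unify a ~ b -> Int
  unify Int ~ c
_ _ : Int
  unify Int ~ Int
  unify Int ~ Int
let p : Int
\q._ : d -> Int
let r : Int
s : e
\s._ : e -> e
  unify d -> Int ~ (e -> e) -> f
  unify d ~ e -> e
  unify Int ~ f
_ _ : Int
  unify Int ~ Int
  unify Int ~ Int

Answer: Bool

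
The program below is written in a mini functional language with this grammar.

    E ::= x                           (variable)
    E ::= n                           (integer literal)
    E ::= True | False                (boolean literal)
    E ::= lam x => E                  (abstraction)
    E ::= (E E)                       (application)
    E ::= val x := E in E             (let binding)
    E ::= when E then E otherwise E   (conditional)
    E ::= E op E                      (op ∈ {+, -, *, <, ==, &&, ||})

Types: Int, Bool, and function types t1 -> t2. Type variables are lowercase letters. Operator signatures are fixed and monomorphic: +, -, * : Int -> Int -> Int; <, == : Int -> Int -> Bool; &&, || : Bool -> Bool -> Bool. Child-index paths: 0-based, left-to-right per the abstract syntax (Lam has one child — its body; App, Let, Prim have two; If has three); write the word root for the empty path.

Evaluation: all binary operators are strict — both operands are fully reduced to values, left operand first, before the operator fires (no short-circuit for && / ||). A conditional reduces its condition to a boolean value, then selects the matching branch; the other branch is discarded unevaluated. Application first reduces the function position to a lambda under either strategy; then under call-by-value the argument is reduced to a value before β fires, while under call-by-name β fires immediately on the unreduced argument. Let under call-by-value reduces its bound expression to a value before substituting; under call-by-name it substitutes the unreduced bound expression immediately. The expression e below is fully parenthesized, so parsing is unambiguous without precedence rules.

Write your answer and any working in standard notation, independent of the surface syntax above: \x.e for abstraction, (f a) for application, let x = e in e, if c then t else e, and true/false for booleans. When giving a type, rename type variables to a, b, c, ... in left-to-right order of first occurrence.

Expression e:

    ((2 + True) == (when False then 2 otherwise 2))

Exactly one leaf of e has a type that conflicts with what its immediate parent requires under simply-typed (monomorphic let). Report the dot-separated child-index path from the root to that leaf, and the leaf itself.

Trace:
  unify Int ~ Int
  unify Bool ~ Int
  FAIL: mismatch Bool ~ Int

Answer: 0.1 : true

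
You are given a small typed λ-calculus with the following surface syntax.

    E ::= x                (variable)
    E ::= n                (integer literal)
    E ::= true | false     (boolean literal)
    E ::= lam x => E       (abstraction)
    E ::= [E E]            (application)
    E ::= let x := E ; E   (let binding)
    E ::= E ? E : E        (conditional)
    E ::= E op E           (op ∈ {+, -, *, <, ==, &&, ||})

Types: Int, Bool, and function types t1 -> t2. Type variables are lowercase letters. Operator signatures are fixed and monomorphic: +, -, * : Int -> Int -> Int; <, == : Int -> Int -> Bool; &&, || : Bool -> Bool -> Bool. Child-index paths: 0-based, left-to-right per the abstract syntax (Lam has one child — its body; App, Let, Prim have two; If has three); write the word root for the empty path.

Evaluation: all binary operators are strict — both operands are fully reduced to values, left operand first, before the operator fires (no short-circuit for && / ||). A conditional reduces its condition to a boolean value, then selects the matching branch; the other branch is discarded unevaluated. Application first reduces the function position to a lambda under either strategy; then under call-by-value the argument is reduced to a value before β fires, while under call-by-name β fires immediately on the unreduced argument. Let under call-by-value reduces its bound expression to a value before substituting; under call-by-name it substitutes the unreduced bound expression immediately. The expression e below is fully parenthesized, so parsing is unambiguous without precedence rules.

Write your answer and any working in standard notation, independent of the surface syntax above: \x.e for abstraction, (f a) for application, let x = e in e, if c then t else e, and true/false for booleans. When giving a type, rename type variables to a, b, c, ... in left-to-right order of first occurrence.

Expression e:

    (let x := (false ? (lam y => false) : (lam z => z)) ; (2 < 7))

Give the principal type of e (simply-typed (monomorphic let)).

Answer: Bool

Derivation:
  unify Bool ~ Bool
\y._ : a -> Bool
z : b
\z._ : b -> b
  unify a -> Bool ~ b -> b
  unify a ~ b
  unify Bool ~ b
let x : Bool -> Bool
  unify Int ~ Int
  unify Int ~ Int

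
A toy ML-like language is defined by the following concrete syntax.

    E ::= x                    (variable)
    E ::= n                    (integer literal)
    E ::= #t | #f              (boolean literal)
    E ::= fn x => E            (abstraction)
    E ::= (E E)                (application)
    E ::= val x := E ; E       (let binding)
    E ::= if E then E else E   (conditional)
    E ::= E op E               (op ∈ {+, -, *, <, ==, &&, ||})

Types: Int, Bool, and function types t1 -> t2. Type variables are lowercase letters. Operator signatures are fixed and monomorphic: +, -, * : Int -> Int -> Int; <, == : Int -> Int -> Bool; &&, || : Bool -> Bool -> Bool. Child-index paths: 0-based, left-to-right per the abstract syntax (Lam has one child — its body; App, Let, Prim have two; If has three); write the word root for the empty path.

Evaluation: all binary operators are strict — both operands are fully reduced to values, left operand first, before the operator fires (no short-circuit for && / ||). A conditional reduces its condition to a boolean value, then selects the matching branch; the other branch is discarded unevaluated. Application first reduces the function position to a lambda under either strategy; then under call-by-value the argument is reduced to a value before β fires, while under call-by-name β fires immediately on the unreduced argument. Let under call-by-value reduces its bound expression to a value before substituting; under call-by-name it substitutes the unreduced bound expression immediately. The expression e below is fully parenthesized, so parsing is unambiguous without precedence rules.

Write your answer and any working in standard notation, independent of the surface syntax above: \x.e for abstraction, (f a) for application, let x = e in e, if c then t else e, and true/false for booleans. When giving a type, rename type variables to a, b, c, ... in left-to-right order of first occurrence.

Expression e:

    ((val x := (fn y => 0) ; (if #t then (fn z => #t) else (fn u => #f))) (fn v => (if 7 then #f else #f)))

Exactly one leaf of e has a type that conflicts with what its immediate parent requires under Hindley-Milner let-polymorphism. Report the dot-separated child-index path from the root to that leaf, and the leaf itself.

Derivation:
\y._ : a -> Int
let x : forall. a -> Int
  unify Bool ~ Bool
\z._ : b -> Bool
\u._ : c -> Bool
  unify b -> Bool ~ c -> Bool
  unify b ~ c
  unify Bool ~ Bool
  unify Int ~ Bool
  FAIL: mismatch Int ~ Bool

Answer: 1.0.0 : 7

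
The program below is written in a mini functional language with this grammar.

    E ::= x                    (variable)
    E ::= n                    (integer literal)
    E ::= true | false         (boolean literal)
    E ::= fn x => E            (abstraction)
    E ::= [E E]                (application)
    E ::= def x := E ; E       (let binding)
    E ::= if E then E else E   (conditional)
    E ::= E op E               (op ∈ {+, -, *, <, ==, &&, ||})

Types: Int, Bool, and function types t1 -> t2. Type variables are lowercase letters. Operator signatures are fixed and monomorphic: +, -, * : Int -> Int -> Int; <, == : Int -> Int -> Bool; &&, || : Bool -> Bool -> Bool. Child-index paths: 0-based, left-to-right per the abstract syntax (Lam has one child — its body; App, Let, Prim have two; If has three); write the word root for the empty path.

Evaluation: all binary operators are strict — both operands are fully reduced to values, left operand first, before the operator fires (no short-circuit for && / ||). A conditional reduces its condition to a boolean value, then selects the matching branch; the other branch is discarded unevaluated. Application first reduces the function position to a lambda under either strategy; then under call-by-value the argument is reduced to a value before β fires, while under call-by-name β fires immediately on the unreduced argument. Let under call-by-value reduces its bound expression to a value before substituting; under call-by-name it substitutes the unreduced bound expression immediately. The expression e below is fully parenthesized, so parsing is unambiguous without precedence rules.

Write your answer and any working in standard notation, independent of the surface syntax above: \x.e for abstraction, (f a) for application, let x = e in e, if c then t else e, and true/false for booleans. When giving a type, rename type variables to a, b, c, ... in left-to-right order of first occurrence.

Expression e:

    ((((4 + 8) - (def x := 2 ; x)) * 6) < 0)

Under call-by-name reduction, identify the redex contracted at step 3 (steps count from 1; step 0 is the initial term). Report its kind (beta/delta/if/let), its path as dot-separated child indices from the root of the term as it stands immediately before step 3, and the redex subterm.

Answer: delta at 0.0 : (12 - 2)

Working:
step 0: ((((4 + 8) - (let x = 2 in x)) * 6) < 0)
step 1: [delta@0.0.0] (((12 - (let x = 2 in x)) * 6) < 0)
step 2: [let@0.0.1] (((12 - 2) * 6) < 0)
step 3: [delta@0.0] ((10 * 6) < 0)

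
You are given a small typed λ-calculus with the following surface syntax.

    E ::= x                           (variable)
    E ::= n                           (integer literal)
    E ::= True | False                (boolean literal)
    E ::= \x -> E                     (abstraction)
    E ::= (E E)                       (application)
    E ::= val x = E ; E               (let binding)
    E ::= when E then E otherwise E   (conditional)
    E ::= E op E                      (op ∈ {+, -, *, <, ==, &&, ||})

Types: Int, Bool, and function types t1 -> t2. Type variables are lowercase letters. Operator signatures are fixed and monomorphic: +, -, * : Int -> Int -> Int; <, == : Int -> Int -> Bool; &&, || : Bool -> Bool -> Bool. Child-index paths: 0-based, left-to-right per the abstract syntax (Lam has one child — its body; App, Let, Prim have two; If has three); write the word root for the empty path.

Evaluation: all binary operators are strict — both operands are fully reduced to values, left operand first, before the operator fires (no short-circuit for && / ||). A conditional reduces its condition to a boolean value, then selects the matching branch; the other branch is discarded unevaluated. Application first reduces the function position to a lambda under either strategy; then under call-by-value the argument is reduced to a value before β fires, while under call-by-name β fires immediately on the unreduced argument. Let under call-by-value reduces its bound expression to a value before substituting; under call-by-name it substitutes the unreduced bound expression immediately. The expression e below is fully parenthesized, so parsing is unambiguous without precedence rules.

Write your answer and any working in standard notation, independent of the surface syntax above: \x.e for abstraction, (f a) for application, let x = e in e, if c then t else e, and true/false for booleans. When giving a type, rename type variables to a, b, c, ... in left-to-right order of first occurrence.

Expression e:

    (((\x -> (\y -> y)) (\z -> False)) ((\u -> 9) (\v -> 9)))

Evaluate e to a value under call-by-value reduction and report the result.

Answer: 9

Working:
step 0: (((\x.(\y.y)) (\z.false)) ((\u.9) (\v.9)))
step 1: [beta@0] ((\y.y) ((\u.9) (\v.9)))
step 2: [beta@1] ((\y.y) 9)
step 3: [beta@root] 9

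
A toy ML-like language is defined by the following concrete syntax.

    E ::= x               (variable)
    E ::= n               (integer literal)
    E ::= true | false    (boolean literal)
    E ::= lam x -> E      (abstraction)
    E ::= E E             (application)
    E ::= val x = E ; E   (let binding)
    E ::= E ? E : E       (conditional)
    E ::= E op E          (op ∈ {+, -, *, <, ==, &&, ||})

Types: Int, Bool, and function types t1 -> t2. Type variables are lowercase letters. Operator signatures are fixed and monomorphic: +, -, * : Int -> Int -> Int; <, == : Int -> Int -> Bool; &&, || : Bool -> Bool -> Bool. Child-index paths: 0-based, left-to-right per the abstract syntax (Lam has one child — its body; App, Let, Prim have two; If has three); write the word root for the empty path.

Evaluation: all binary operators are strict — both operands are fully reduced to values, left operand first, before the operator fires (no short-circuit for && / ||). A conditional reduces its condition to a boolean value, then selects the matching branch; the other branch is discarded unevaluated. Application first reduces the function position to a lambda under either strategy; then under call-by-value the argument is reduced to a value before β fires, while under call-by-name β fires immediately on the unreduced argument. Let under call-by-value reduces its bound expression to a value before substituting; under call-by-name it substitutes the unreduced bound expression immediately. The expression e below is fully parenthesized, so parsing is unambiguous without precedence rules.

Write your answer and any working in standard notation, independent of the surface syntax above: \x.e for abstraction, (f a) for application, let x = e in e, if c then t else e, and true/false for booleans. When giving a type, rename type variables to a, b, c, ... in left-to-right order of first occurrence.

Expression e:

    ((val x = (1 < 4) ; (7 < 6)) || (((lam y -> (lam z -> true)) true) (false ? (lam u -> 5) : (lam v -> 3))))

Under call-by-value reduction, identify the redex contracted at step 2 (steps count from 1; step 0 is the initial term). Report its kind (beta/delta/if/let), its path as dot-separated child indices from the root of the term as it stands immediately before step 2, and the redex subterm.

Derivation:
step 0: ((let x = (1 < 4) in (7 < 6)) || (((\y.(\z.true)) true) (if false then (\u.5) else (\v.3))))
step 1: [delta@0.0] ((let x = true in (7 < 6)) || (((\y.(\z.true)) true) (if false then (\u.5) else (\v.3))))
step 2: [let@0] ((7 < 6) || (((\y.(\z.true)) true) (if false then (\u.5) else (\v.3))))

Answer: let at 0 : (let x = true in (7 < 6))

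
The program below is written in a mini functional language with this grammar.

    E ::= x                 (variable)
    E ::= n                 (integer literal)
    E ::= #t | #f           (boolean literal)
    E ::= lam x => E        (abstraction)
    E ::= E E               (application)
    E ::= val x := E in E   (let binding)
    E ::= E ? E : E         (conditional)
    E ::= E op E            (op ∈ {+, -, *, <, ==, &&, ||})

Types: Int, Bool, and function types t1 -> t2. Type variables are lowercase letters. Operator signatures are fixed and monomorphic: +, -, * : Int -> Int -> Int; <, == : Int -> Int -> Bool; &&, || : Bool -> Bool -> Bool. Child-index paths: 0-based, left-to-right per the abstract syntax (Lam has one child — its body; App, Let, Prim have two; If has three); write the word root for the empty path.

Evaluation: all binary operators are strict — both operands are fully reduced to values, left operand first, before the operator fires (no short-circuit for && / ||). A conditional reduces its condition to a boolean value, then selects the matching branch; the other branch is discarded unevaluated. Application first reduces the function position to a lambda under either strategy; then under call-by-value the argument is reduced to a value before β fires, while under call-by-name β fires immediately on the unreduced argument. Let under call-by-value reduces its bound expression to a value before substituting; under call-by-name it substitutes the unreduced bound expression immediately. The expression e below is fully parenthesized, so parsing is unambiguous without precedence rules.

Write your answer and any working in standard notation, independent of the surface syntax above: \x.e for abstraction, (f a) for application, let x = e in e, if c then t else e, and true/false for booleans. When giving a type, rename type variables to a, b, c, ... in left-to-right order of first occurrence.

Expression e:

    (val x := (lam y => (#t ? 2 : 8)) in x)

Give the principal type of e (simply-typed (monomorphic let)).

Answer: a -> Int

Trace:
  unify Bool ~ Bool
  unify Int ~ Int
\y._ : a -> Int
let x : a -> Int
x : a -> Int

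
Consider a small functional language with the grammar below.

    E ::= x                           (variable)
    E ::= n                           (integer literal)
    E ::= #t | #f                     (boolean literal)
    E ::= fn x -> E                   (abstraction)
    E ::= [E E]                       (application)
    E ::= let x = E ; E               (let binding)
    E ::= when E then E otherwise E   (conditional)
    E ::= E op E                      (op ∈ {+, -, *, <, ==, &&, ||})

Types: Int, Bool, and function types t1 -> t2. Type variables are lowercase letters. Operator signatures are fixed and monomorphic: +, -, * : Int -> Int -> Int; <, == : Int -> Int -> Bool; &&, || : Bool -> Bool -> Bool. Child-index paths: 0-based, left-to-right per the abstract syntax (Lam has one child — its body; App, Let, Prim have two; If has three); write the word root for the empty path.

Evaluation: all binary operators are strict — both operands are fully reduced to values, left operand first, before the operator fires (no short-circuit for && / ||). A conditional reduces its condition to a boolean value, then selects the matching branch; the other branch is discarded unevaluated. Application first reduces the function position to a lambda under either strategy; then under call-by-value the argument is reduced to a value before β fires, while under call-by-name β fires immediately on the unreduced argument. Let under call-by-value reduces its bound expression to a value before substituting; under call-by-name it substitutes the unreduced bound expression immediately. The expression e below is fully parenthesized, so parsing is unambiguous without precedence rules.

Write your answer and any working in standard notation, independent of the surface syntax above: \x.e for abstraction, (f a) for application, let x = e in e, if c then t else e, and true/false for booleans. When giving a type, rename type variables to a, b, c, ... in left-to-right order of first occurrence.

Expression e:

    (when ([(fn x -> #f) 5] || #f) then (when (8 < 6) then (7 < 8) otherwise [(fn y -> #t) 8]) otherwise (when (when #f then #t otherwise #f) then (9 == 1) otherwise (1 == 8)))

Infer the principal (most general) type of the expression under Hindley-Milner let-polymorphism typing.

Answer: Bool

Working:
\x._ : a -> Bool
  unify a -> Bool ~ Int -> b
  unify a ~ Int
  unify Bool ~ b
_ _ : Bool
  unify Bool ~ Bool
  unify Bool ~ Bool
  unify Bool ~ Bool
  unify Int ~ Int
  unify Int ~ Int
  unify Bool ~ Bool
  unify Int ~ Int
  unify Int ~ Int
\y._ : c -> Bool
  unify c -> Bool ~ Int -> d
  unify c ~ Int
  unify Bool ~ d
_ _ : Bool
  unify Bool ~ Bool
  unify Bool ~ Bool
  unify Bool ~ Bool
  unify Bool ~ Bool
  unify Int ~ Int
  unify Int ~ Int
  unify Int ~ Int
  unify Int ~ Int
  unify Bool ~ Bool
  unify Bool ~ Bool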